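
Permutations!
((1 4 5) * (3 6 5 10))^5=((1 4 10 3 6 5))^5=(1 5 6 3 10 4)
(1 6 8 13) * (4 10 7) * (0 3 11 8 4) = [3, 6, 2, 11, 10, 5, 4, 0, 13, 9, 7, 8, 12, 1] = (0 3 11 8 13 1 6 4 10 7)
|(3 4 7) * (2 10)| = |(2 10)(3 4 7)| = 6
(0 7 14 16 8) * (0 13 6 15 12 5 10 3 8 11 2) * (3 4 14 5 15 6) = (0 7 5 10 4 14 16 11 2)(3 8 13)(12 15) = [7, 1, 0, 8, 14, 10, 6, 5, 13, 9, 4, 2, 15, 3, 16, 12, 11]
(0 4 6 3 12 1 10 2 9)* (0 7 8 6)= (0 4)(1 10 2 9 7 8 6 3 12)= [4, 10, 9, 12, 0, 5, 3, 8, 6, 7, 2, 11, 1]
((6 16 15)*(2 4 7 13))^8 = ((2 4 7 13)(6 16 15))^8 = (6 15 16)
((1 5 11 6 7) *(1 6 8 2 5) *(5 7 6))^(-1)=((2 7 5 11 8))^(-1)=(2 8 11 5 7)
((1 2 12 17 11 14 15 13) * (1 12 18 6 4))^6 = (1 2 18 6 4)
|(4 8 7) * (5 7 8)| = |(8)(4 5 7)| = 3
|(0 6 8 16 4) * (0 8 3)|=|(0 6 3)(4 8 16)|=3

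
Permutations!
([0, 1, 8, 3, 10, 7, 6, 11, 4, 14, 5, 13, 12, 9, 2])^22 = [0, 1, 4, 3, 5, 11, 6, 13, 10, 2, 7, 9, 12, 14, 8]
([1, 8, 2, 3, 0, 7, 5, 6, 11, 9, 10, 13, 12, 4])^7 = [1, 8, 2, 3, 0, 7, 5, 6, 11, 9, 10, 13, 12, 4]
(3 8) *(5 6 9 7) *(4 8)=(3 4 8)(5 6 9 7)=[0, 1, 2, 4, 8, 6, 9, 5, 3, 7]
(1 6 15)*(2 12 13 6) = (1 2 12 13 6 15) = [0, 2, 12, 3, 4, 5, 15, 7, 8, 9, 10, 11, 13, 6, 14, 1]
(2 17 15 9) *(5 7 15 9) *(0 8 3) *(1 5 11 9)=(0 8 3)(1 5 7 15 11 9 2 17)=[8, 5, 17, 0, 4, 7, 6, 15, 3, 2, 10, 9, 12, 13, 14, 11, 16, 1]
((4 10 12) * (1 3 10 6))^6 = ((1 3 10 12 4 6))^6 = (12)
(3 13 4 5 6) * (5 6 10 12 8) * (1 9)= [0, 9, 2, 13, 6, 10, 3, 7, 5, 1, 12, 11, 8, 4]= (1 9)(3 13 4 6)(5 10 12 8)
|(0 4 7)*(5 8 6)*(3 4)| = 12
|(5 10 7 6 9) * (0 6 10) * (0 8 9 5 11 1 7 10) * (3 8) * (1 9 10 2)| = |(0 6 5 3 8 10 2 1 7)(9 11)| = 18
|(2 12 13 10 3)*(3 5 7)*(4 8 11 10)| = |(2 12 13 4 8 11 10 5 7 3)| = 10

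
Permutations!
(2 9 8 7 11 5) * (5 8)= (2 9 5)(7 11 8)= [0, 1, 9, 3, 4, 2, 6, 11, 7, 5, 10, 8]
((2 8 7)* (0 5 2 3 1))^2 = (0 2 7 1 5 8 3)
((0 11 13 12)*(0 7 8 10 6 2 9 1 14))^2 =(0 13 7 10 2 1)(6 9 14 11 12 8)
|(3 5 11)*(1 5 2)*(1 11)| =6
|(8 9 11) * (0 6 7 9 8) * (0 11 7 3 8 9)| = 6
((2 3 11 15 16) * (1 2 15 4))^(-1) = ((1 2 3 11 4)(15 16))^(-1) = (1 4 11 3 2)(15 16)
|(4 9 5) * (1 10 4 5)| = |(1 10 4 9)| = 4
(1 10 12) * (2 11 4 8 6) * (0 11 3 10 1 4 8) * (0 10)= [11, 1, 3, 0, 10, 5, 2, 7, 6, 9, 12, 8, 4]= (0 11 8 6 2 3)(4 10 12)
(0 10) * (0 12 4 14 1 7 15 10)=(1 7 15 10 12 4 14)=[0, 7, 2, 3, 14, 5, 6, 15, 8, 9, 12, 11, 4, 13, 1, 10]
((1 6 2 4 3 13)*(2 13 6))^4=((1 2 4 3 6 13))^4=(1 6 4)(2 13 3)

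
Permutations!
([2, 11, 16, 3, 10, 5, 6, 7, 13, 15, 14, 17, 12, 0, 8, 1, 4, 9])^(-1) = (0 13 8 14 10 4 16 2)(1 15 9 17 11)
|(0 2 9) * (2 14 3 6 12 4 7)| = 9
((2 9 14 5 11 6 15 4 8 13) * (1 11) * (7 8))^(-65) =((1 11 6 15 4 7 8 13 2 9 14 5))^(-65) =(1 13 6 9 4 5 8 11 2 15 14 7)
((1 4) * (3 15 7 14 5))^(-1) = (1 4)(3 5 14 7 15)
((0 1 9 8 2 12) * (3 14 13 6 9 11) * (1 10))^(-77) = (0 6 1 8 3 12 13 10 9 11 2 14)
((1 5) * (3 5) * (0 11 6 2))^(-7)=(0 11 6 2)(1 5 3)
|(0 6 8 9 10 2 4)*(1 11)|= 14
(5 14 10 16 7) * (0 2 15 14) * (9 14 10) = (0 2 15 10 16 7 5)(9 14) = [2, 1, 15, 3, 4, 0, 6, 5, 8, 14, 16, 11, 12, 13, 9, 10, 7]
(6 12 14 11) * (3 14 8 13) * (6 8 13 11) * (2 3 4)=(2 3 14 6 12 13 4)(8 11)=[0, 1, 3, 14, 2, 5, 12, 7, 11, 9, 10, 8, 13, 4, 6]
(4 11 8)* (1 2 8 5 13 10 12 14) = (1 2 8 4 11 5 13 10 12 14) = [0, 2, 8, 3, 11, 13, 6, 7, 4, 9, 12, 5, 14, 10, 1]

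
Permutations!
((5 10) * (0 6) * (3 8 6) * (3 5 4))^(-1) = (0 6 8 3 4 10 5)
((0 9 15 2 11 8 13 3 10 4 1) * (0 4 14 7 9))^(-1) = (1 4)(2 15 9 7 14 10 3 13 8 11)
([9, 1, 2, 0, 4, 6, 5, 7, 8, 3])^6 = (9)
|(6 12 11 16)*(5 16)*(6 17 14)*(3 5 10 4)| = |(3 5 16 17 14 6 12 11 10 4)| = 10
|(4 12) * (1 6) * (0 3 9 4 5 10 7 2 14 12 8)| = |(0 3 9 4 8)(1 6)(2 14 12 5 10 7)| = 30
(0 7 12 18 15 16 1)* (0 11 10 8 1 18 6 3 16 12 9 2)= (0 7 9 2)(1 11 10 8)(3 16 18 15 12 6)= [7, 11, 0, 16, 4, 5, 3, 9, 1, 2, 8, 10, 6, 13, 14, 12, 18, 17, 15]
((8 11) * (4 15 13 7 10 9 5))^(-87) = ((4 15 13 7 10 9 5)(8 11))^(-87) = (4 10 15 9 13 5 7)(8 11)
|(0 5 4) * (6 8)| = 6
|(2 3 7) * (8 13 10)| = |(2 3 7)(8 13 10)| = 3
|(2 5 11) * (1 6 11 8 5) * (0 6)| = |(0 6 11 2 1)(5 8)| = 10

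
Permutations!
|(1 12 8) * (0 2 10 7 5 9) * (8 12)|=6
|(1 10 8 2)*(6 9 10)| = |(1 6 9 10 8 2)| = 6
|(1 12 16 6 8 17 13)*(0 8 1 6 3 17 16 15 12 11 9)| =|(0 8 16 3 17 13 6 1 11 9)(12 15)| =10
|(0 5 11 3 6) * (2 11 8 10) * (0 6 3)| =|(0 5 8 10 2 11)| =6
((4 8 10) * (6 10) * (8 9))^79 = ((4 9 8 6 10))^79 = (4 10 6 8 9)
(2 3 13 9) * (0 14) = (0 14)(2 3 13 9) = [14, 1, 3, 13, 4, 5, 6, 7, 8, 2, 10, 11, 12, 9, 0]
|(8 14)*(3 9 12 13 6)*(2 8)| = 15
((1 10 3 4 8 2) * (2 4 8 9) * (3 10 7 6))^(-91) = (10)(1 4 6 2 8 7 9 3) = ((10)(1 7 6 3 8 4 9 2))^(-91)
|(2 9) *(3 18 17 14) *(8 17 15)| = |(2 9)(3 18 15 8 17 14)| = 6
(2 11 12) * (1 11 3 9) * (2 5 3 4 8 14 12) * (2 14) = (1 11 14 12 5 3 9)(2 4 8) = [0, 11, 4, 9, 8, 3, 6, 7, 2, 1, 10, 14, 5, 13, 12]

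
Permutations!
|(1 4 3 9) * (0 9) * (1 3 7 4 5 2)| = 6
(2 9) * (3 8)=(2 9)(3 8)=[0, 1, 9, 8, 4, 5, 6, 7, 3, 2]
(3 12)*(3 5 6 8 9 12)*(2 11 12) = (2 11 12 5 6 8 9) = [0, 1, 11, 3, 4, 6, 8, 7, 9, 2, 10, 12, 5]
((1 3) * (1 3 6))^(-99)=(1 6)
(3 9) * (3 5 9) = [0, 1, 2, 3, 4, 9, 6, 7, 8, 5] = (5 9)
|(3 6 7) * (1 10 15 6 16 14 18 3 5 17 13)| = |(1 10 15 6 7 5 17 13)(3 16 14 18)| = 8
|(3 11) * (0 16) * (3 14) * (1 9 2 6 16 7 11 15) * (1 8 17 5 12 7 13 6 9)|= 36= |(0 13 6 16)(2 9)(3 15 8 17 5 12 7 11 14)|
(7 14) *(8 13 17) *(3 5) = (3 5)(7 14)(8 13 17) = [0, 1, 2, 5, 4, 3, 6, 14, 13, 9, 10, 11, 12, 17, 7, 15, 16, 8]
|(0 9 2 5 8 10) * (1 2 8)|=|(0 9 8 10)(1 2 5)|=12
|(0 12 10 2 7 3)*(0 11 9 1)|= 9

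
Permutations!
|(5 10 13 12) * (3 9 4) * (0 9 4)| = 4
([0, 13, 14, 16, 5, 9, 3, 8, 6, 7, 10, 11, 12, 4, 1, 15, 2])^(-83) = (1 13 4 5 9 7 8 6 3 16 2 14)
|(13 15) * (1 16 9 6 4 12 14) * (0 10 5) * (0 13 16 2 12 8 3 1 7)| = 16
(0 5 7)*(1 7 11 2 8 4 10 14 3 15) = [5, 7, 8, 15, 10, 11, 6, 0, 4, 9, 14, 2, 12, 13, 3, 1] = (0 5 11 2 8 4 10 14 3 15 1 7)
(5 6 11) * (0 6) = (0 6 11 5) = [6, 1, 2, 3, 4, 0, 11, 7, 8, 9, 10, 5]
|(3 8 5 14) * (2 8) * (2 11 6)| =7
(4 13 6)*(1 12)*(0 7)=(0 7)(1 12)(4 13 6)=[7, 12, 2, 3, 13, 5, 4, 0, 8, 9, 10, 11, 1, 6]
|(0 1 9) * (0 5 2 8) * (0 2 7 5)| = 6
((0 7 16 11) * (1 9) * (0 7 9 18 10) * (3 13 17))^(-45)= (18)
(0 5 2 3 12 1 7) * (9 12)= (0 5 2 3 9 12 1 7)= [5, 7, 3, 9, 4, 2, 6, 0, 8, 12, 10, 11, 1]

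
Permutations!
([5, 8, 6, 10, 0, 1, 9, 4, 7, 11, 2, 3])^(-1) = [4, 5, 10, 11, 7, 0, 2, 8, 1, 6, 3, 9]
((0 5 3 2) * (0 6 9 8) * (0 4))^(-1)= (0 4 8 9 6 2 3 5)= ((0 5 3 2 6 9 8 4))^(-1)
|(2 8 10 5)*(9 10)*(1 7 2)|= |(1 7 2 8 9 10 5)|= 7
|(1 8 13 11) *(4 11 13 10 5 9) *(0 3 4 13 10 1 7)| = 20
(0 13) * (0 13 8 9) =(13)(0 8 9) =[8, 1, 2, 3, 4, 5, 6, 7, 9, 0, 10, 11, 12, 13]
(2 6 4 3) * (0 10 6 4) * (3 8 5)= [10, 1, 4, 2, 8, 3, 0, 7, 5, 9, 6]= (0 10 6)(2 4 8 5 3)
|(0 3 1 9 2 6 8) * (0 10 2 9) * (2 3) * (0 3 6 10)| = 10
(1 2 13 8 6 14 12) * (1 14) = (1 2 13 8 6)(12 14) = [0, 2, 13, 3, 4, 5, 1, 7, 6, 9, 10, 11, 14, 8, 12]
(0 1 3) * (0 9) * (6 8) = (0 1 3 9)(6 8) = [1, 3, 2, 9, 4, 5, 8, 7, 6, 0]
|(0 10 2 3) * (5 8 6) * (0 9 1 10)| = |(1 10 2 3 9)(5 8 6)| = 15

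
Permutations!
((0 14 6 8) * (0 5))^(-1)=((0 14 6 8 5))^(-1)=(0 5 8 6 14)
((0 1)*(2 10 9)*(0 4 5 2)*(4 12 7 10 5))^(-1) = (0 9 10 7 12 1)(2 5)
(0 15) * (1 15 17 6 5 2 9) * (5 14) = (0 17 6 14 5 2 9 1 15) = [17, 15, 9, 3, 4, 2, 14, 7, 8, 1, 10, 11, 12, 13, 5, 0, 16, 6]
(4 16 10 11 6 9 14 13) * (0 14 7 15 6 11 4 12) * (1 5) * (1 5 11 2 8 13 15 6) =(0 14 15 1 11 2 8 13 12)(4 16 10)(6 9 7) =[14, 11, 8, 3, 16, 5, 9, 6, 13, 7, 4, 2, 0, 12, 15, 1, 10]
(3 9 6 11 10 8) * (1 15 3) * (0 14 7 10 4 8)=(0 14 7 10)(1 15 3 9 6 11 4 8)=[14, 15, 2, 9, 8, 5, 11, 10, 1, 6, 0, 4, 12, 13, 7, 3]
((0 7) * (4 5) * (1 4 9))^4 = (9)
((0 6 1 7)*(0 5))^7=((0 6 1 7 5))^7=(0 1 5 6 7)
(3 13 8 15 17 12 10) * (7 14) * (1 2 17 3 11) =[0, 2, 17, 13, 4, 5, 6, 14, 15, 9, 11, 1, 10, 8, 7, 3, 16, 12] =(1 2 17 12 10 11)(3 13 8 15)(7 14)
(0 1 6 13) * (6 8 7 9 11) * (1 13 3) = (0 13)(1 8 7 9 11 6 3) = [13, 8, 2, 1, 4, 5, 3, 9, 7, 11, 10, 6, 12, 0]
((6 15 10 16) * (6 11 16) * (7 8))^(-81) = (7 8)(11 16)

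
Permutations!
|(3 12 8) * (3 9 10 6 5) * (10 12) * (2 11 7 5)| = |(2 11 7 5 3 10 6)(8 9 12)| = 21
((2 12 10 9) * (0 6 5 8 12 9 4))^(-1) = (0 4 10 12 8 5 6)(2 9)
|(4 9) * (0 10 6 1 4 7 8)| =8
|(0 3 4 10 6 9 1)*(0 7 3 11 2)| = 21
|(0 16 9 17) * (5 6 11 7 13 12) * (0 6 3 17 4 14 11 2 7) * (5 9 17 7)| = |(0 16 17 6 2 5 3 7 13 12 9 4 14 11)| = 14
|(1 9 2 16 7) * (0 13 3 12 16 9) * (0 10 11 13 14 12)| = 10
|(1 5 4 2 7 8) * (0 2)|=7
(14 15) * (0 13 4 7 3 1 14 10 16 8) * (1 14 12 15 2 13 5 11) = (0 5 11 1 12 15 10 16 8)(2 13 4 7 3 14) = [5, 12, 13, 14, 7, 11, 6, 3, 0, 9, 16, 1, 15, 4, 2, 10, 8]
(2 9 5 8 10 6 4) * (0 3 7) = [3, 1, 9, 7, 2, 8, 4, 0, 10, 5, 6] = (0 3 7)(2 9 5 8 10 6 4)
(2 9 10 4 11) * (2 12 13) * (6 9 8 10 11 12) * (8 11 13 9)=(2 11 6 8 10 4 12 9 13)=[0, 1, 11, 3, 12, 5, 8, 7, 10, 13, 4, 6, 9, 2]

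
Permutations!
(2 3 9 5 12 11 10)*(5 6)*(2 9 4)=(2 3 4)(5 12 11 10 9 6)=[0, 1, 3, 4, 2, 12, 5, 7, 8, 6, 9, 10, 11]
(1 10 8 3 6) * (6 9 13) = (1 10 8 3 9 13 6) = [0, 10, 2, 9, 4, 5, 1, 7, 3, 13, 8, 11, 12, 6]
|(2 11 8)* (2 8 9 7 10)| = 5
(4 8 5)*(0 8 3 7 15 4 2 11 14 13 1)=[8, 0, 11, 7, 3, 2, 6, 15, 5, 9, 10, 14, 12, 1, 13, 4]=(0 8 5 2 11 14 13 1)(3 7 15 4)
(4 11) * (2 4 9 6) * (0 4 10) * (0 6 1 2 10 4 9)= (0 9 1 2 4 11)(6 10)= [9, 2, 4, 3, 11, 5, 10, 7, 8, 1, 6, 0]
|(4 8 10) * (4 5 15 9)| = 6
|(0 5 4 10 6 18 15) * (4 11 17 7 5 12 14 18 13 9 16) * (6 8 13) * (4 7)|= 10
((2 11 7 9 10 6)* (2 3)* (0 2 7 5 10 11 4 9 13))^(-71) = ((0 2 4 9 11 5 10 6 3 7 13))^(-71) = (0 10 2 6 4 3 9 7 11 13 5)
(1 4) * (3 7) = (1 4)(3 7) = [0, 4, 2, 7, 1, 5, 6, 3]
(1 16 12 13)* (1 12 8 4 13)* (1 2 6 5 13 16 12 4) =(1 12 2 6 5 13 4 16 8) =[0, 12, 6, 3, 16, 13, 5, 7, 1, 9, 10, 11, 2, 4, 14, 15, 8]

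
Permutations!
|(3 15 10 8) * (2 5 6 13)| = 4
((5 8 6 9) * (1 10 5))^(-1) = ((1 10 5 8 6 9))^(-1) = (1 9 6 8 5 10)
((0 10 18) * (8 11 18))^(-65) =((0 10 8 11 18))^(-65) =(18)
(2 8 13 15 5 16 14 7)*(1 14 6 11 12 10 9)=(1 14 7 2 8 13 15 5 16 6 11 12 10 9)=[0, 14, 8, 3, 4, 16, 11, 2, 13, 1, 9, 12, 10, 15, 7, 5, 6]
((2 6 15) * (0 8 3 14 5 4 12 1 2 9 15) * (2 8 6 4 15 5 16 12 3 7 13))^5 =(0 6)(1 4)(2 12)(3 8)(5 9 15)(7 14)(13 16)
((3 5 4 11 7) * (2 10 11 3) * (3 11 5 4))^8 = (2 10 5 3 4 11 7)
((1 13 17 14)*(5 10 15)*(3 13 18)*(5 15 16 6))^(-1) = (1 14 17 13 3 18)(5 6 16 10)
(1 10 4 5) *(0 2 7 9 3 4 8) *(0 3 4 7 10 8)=(0 2 10)(1 8 3 7 9 4 5)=[2, 8, 10, 7, 5, 1, 6, 9, 3, 4, 0]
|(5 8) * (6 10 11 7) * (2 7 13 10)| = |(2 7 6)(5 8)(10 11 13)| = 6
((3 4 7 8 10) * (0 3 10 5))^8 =(10)(0 4 8)(3 7 5)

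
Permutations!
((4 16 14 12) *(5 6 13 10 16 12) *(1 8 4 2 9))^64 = (1 2 4)(5 16 13)(6 14 10)(8 9 12)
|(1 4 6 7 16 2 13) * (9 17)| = 14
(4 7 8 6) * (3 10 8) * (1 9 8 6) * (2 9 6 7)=(1 6 4 2 9 8)(3 10 7)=[0, 6, 9, 10, 2, 5, 4, 3, 1, 8, 7]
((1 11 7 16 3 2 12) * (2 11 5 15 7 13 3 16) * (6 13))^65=((16)(1 5 15 7 2 12)(3 11 6 13))^65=(16)(1 12 2 7 15 5)(3 11 6 13)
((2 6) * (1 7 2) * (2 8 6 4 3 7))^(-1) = (1 6 8 7 3 4 2) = ((1 2 4 3 7 8 6))^(-1)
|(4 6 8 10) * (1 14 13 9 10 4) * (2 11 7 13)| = |(1 14 2 11 7 13 9 10)(4 6 8)| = 24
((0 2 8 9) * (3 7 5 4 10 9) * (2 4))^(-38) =(0 10)(2 3 5 8 7)(4 9)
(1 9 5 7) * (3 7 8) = (1 9 5 8 3 7) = [0, 9, 2, 7, 4, 8, 6, 1, 3, 5]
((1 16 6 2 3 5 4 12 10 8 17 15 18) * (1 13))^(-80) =(1 3 10 18 6 4 17)(2 12 15 16 5 8 13)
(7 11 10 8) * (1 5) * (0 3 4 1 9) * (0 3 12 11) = [12, 5, 2, 4, 1, 9, 6, 0, 7, 3, 8, 10, 11] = (0 12 11 10 8 7)(1 5 9 3 4)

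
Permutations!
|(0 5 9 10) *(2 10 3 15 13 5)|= |(0 2 10)(3 15 13 5 9)|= 15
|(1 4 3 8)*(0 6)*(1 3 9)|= |(0 6)(1 4 9)(3 8)|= 6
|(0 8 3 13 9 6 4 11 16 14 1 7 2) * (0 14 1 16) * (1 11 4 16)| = |(0 8 3 13 9 6 16 11)(1 7 2 14)| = 8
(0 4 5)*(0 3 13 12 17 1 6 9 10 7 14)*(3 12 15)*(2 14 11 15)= (0 4 5 12 17 1 6 9 10 7 11 15 3 13 2 14)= [4, 6, 14, 13, 5, 12, 9, 11, 8, 10, 7, 15, 17, 2, 0, 3, 16, 1]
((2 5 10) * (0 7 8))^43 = (0 7 8)(2 5 10)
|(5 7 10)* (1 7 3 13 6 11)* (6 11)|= |(1 7 10 5 3 13 11)|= 7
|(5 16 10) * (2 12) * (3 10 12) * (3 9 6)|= |(2 9 6 3 10 5 16 12)|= 8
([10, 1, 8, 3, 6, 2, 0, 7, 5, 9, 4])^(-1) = (0 6 4 10)(2 5 8)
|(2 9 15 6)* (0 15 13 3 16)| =|(0 15 6 2 9 13 3 16)| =8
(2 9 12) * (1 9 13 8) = (1 9 12 2 13 8) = [0, 9, 13, 3, 4, 5, 6, 7, 1, 12, 10, 11, 2, 8]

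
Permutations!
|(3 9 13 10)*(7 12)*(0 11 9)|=6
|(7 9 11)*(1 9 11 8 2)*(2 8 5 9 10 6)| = 4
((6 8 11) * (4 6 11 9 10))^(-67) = ((11)(4 6 8 9 10))^(-67) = (11)(4 9 6 10 8)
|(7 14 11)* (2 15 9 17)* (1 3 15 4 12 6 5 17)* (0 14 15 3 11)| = |(0 14)(1 11 7 15 9)(2 4 12 6 5 17)| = 30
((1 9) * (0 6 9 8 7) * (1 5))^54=(0 8 5 6 7 1 9)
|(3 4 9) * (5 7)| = 6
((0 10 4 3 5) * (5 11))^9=((0 10 4 3 11 5))^9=(0 3)(4 5)(10 11)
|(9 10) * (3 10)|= |(3 10 9)|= 3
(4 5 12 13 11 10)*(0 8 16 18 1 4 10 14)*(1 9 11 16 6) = (0 8 6 1 4 5 12 13 16 18 9 11 14) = [8, 4, 2, 3, 5, 12, 1, 7, 6, 11, 10, 14, 13, 16, 0, 15, 18, 17, 9]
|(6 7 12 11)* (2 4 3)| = 12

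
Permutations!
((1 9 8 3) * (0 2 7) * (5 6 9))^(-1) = (0 7 2)(1 3 8 9 6 5)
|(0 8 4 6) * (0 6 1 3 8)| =4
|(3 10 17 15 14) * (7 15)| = 6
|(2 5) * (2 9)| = 3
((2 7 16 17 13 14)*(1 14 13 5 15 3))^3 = (1 7 5)(2 17 3)(14 16 15)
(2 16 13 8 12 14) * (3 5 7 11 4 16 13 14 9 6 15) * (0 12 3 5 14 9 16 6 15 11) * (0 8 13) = [12, 1, 0, 14, 6, 7, 11, 8, 3, 15, 10, 4, 16, 13, 2, 5, 9] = (0 12 16 9 15 5 7 8 3 14 2)(4 6 11)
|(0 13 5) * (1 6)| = 6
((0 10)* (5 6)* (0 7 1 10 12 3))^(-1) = ((0 12 3)(1 10 7)(5 6))^(-1) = (0 3 12)(1 7 10)(5 6)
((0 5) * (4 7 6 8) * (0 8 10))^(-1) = ((0 5 8 4 7 6 10))^(-1) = (0 10 6 7 4 8 5)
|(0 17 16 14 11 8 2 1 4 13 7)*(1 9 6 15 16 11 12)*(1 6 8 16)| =12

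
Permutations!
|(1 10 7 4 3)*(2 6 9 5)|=20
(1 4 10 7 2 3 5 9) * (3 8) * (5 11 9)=(1 4 10 7 2 8 3 11 9)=[0, 4, 8, 11, 10, 5, 6, 2, 3, 1, 7, 9]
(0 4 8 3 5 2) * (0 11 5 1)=(0 4 8 3 1)(2 11 5)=[4, 0, 11, 1, 8, 2, 6, 7, 3, 9, 10, 5]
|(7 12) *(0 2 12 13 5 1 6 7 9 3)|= |(0 2 12 9 3)(1 6 7 13 5)|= 5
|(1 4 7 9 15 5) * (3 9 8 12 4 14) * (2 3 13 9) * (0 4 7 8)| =|(0 4 8 12 7)(1 14 13 9 15 5)(2 3)| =30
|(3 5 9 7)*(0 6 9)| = 6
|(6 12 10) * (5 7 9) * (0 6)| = 12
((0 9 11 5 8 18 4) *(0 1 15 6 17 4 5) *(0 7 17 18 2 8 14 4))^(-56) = (18)(0 17 7 11 9)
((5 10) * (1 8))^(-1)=((1 8)(5 10))^(-1)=(1 8)(5 10)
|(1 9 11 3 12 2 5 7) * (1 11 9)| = 6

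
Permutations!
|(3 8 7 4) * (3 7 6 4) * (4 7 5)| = |(3 8 6 7)(4 5)| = 4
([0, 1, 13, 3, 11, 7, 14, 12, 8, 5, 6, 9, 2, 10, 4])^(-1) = [0, 1, 12, 3, 14, 9, 10, 5, 8, 11, 13, 4, 7, 2, 6]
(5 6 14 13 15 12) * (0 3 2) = [3, 1, 0, 2, 4, 6, 14, 7, 8, 9, 10, 11, 5, 15, 13, 12] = (0 3 2)(5 6 14 13 15 12)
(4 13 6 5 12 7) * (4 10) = (4 13 6 5 12 7 10) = [0, 1, 2, 3, 13, 12, 5, 10, 8, 9, 4, 11, 7, 6]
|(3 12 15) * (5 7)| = 6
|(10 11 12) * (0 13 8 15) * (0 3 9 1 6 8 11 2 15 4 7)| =|(0 13 11 12 10 2 15 3 9 1 6 8 4 7)| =14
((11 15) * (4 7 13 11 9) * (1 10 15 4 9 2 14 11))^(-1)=(1 13 7 4 11 14 2 15 10)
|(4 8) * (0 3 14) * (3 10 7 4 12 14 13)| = |(0 10 7 4 8 12 14)(3 13)| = 14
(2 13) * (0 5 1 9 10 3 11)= (0 5 1 9 10 3 11)(2 13)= [5, 9, 13, 11, 4, 1, 6, 7, 8, 10, 3, 0, 12, 2]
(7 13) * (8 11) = (7 13)(8 11) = [0, 1, 2, 3, 4, 5, 6, 13, 11, 9, 10, 8, 12, 7]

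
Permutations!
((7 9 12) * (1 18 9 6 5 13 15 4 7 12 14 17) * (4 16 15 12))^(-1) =((1 18 9 14 17)(4 7 6 5 13 12)(15 16))^(-1) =(1 17 14 9 18)(4 12 13 5 6 7)(15 16)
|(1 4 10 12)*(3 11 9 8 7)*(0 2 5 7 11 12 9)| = |(0 2 5 7 3 12 1 4 10 9 8 11)| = 12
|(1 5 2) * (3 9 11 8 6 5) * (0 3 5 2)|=9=|(0 3 9 11 8 6 2 1 5)|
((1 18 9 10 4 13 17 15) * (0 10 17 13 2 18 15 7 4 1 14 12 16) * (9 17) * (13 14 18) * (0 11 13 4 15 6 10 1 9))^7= (0 6 9 1 10)(2 4)(7 17 18 15)(11 14 16 13 12)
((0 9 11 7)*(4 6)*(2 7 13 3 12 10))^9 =((0 9 11 13 3 12 10 2 7)(4 6))^9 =(13)(4 6)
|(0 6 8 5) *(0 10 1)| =|(0 6 8 5 10 1)| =6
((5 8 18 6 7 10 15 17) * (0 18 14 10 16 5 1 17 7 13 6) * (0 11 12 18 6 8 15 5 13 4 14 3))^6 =(18)(0 15)(3 5)(4 16)(6 7)(8 10)(13 14) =((0 6 4 14 10 5 15 7 16 13 8 3)(1 17)(11 12 18))^6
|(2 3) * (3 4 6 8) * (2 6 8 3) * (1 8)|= 4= |(1 8 2 4)(3 6)|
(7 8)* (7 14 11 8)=[0, 1, 2, 3, 4, 5, 6, 7, 14, 9, 10, 8, 12, 13, 11]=(8 14 11)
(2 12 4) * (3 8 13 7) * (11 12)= (2 11 12 4)(3 8 13 7)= [0, 1, 11, 8, 2, 5, 6, 3, 13, 9, 10, 12, 4, 7]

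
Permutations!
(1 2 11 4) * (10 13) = (1 2 11 4)(10 13) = [0, 2, 11, 3, 1, 5, 6, 7, 8, 9, 13, 4, 12, 10]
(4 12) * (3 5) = (3 5)(4 12) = [0, 1, 2, 5, 12, 3, 6, 7, 8, 9, 10, 11, 4]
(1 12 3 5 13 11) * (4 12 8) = (1 8 4 12 3 5 13 11) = [0, 8, 2, 5, 12, 13, 6, 7, 4, 9, 10, 1, 3, 11]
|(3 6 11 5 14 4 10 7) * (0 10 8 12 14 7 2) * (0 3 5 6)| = 4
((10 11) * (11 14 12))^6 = ((10 14 12 11))^6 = (10 12)(11 14)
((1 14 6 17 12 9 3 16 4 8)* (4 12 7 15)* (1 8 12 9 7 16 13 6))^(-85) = (1 14)(3 9 16 17 6 13)(4 15 7 12)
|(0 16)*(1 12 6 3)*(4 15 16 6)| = |(0 6 3 1 12 4 15 16)| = 8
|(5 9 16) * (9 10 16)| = 3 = |(5 10 16)|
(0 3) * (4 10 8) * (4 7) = (0 3)(4 10 8 7) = [3, 1, 2, 0, 10, 5, 6, 4, 7, 9, 8]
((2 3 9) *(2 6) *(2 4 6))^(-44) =(2 3 9) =((2 3 9)(4 6))^(-44)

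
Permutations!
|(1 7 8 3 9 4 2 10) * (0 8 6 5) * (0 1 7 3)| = 18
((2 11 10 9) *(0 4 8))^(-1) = ((0 4 8)(2 11 10 9))^(-1) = (0 8 4)(2 9 10 11)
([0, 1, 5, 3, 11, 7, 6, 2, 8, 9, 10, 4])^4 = [0, 1, 5, 3, 4, 7, 6, 2, 8, 9, 10, 11]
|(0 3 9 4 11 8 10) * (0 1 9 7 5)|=12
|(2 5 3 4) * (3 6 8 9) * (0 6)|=8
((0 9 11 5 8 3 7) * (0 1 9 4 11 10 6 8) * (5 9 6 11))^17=((0 4 5)(1 6 8 3 7)(9 10 11))^17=(0 5 4)(1 8 7 6 3)(9 11 10)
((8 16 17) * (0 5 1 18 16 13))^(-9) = (0 13 8 17 16 18 1 5)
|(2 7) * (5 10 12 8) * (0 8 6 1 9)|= 8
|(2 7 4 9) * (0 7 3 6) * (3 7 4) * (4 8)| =8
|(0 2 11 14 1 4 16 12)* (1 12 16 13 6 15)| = |(16)(0 2 11 14 12)(1 4 13 6 15)| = 5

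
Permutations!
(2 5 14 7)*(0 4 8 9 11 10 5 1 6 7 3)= [4, 6, 1, 0, 8, 14, 7, 2, 9, 11, 5, 10, 12, 13, 3]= (0 4 8 9 11 10 5 14 3)(1 6 7 2)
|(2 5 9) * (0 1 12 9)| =|(0 1 12 9 2 5)| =6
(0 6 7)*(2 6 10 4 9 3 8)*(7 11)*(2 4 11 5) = [10, 1, 6, 8, 9, 2, 5, 0, 4, 3, 11, 7] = (0 10 11 7)(2 6 5)(3 8 4 9)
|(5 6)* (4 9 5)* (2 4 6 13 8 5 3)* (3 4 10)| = 6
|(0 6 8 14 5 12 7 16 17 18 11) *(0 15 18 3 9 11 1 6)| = 14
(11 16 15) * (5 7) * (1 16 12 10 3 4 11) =(1 16 15)(3 4 11 12 10)(5 7) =[0, 16, 2, 4, 11, 7, 6, 5, 8, 9, 3, 12, 10, 13, 14, 1, 15]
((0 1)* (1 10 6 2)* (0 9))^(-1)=((0 10 6 2 1 9))^(-1)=(0 9 1 2 6 10)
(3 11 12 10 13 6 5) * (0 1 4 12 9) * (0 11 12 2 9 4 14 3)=(0 1 14 3 12 10 13 6 5)(2 9 11 4)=[1, 14, 9, 12, 2, 0, 5, 7, 8, 11, 13, 4, 10, 6, 3]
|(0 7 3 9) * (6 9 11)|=|(0 7 3 11 6 9)|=6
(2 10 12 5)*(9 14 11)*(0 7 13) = (0 7 13)(2 10 12 5)(9 14 11) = [7, 1, 10, 3, 4, 2, 6, 13, 8, 14, 12, 9, 5, 0, 11]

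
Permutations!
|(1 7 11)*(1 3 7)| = |(3 7 11)| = 3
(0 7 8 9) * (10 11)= [7, 1, 2, 3, 4, 5, 6, 8, 9, 0, 11, 10]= (0 7 8 9)(10 11)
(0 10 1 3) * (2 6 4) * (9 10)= (0 9 10 1 3)(2 6 4)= [9, 3, 6, 0, 2, 5, 4, 7, 8, 10, 1]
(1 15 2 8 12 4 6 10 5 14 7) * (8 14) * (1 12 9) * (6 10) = (1 15 2 14 7 12 4 10 5 8 9) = [0, 15, 14, 3, 10, 8, 6, 12, 9, 1, 5, 11, 4, 13, 7, 2]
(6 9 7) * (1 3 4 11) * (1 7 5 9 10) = (1 3 4 11 7 6 10)(5 9) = [0, 3, 2, 4, 11, 9, 10, 6, 8, 5, 1, 7]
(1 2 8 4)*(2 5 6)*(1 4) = (1 5 6 2 8) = [0, 5, 8, 3, 4, 6, 2, 7, 1]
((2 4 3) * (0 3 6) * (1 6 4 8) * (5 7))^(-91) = (0 6 1 8 2 3)(5 7)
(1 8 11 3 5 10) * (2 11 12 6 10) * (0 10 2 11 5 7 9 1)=(0 10)(1 8 12 6 2 5 11 3 7 9)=[10, 8, 5, 7, 4, 11, 2, 9, 12, 1, 0, 3, 6]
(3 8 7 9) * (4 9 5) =(3 8 7 5 4 9) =[0, 1, 2, 8, 9, 4, 6, 5, 7, 3]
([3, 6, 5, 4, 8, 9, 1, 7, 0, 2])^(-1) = (0 8 4 3)(1 6)(2 9 5)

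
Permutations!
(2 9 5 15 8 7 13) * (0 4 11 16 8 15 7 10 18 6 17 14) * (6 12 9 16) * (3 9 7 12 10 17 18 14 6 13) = (0 4 11 13 2 16 8 17 6 18 10 14)(3 9 5 12 7) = [4, 1, 16, 9, 11, 12, 18, 3, 17, 5, 14, 13, 7, 2, 0, 15, 8, 6, 10]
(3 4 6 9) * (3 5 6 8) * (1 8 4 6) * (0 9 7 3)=(0 9 5 1 8)(3 6 7)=[9, 8, 2, 6, 4, 1, 7, 3, 0, 5]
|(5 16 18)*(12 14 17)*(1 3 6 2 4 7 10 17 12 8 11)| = 30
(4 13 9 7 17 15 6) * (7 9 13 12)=(4 12 7 17 15 6)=[0, 1, 2, 3, 12, 5, 4, 17, 8, 9, 10, 11, 7, 13, 14, 6, 16, 15]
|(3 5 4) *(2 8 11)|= 3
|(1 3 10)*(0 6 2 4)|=12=|(0 6 2 4)(1 3 10)|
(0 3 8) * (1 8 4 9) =(0 3 4 9 1 8) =[3, 8, 2, 4, 9, 5, 6, 7, 0, 1]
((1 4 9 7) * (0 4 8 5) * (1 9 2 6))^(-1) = (0 5 8 1 6 2 4)(7 9)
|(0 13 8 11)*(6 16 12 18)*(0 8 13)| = |(6 16 12 18)(8 11)| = 4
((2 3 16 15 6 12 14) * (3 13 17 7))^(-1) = (2 14 12 6 15 16 3 7 17 13) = ((2 13 17 7 3 16 15 6 12 14))^(-1)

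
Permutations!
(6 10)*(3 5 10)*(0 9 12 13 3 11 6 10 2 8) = [9, 1, 8, 5, 4, 2, 11, 7, 0, 12, 10, 6, 13, 3] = (0 9 12 13 3 5 2 8)(6 11)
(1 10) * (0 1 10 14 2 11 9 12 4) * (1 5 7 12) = (0 5 7 12 4)(1 14 2 11 9) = [5, 14, 11, 3, 0, 7, 6, 12, 8, 1, 10, 9, 4, 13, 2]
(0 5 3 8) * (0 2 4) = (0 5 3 8 2 4) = [5, 1, 4, 8, 0, 3, 6, 7, 2]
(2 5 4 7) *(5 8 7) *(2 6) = (2 8 7 6)(4 5) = [0, 1, 8, 3, 5, 4, 2, 6, 7]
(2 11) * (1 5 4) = (1 5 4)(2 11) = [0, 5, 11, 3, 1, 4, 6, 7, 8, 9, 10, 2]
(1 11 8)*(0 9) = (0 9)(1 11 8) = [9, 11, 2, 3, 4, 5, 6, 7, 1, 0, 10, 8]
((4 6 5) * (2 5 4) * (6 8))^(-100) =((2 5)(4 8 6))^(-100) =(4 6 8)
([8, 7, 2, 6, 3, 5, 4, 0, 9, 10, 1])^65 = (0 7 1 10 9 8)(3 4 6)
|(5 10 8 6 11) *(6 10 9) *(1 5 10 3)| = |(1 5 9 6 11 10 8 3)| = 8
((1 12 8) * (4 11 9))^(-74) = (1 12 8)(4 11 9)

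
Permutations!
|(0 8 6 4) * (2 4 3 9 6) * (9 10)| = |(0 8 2 4)(3 10 9 6)| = 4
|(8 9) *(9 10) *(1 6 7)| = 3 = |(1 6 7)(8 10 9)|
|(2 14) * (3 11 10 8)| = 4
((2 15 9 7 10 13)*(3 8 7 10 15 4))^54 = (15)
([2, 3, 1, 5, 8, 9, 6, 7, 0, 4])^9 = (0 2 1 3 5 9 4 8)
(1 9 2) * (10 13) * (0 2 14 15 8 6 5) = (0 2 1 9 14 15 8 6 5)(10 13) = [2, 9, 1, 3, 4, 0, 5, 7, 6, 14, 13, 11, 12, 10, 15, 8]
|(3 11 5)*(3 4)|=|(3 11 5 4)|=4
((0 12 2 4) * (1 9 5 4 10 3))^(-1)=((0 12 2 10 3 1 9 5 4))^(-1)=(0 4 5 9 1 3 10 2 12)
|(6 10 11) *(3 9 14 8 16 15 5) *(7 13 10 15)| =|(3 9 14 8 16 7 13 10 11 6 15 5)| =12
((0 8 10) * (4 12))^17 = (0 10 8)(4 12)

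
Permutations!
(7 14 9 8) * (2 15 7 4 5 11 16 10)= (2 15 7 14 9 8 4 5 11 16 10)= [0, 1, 15, 3, 5, 11, 6, 14, 4, 8, 2, 16, 12, 13, 9, 7, 10]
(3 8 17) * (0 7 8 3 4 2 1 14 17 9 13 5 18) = (0 7 8 9 13 5 18)(1 14 17 4 2) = [7, 14, 1, 3, 2, 18, 6, 8, 9, 13, 10, 11, 12, 5, 17, 15, 16, 4, 0]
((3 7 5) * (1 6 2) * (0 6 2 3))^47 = (0 3 5 6 7)(1 2)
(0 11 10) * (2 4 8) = (0 11 10)(2 4 8) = [11, 1, 4, 3, 8, 5, 6, 7, 2, 9, 0, 10]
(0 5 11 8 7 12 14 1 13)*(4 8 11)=(0 5 4 8 7 12 14 1 13)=[5, 13, 2, 3, 8, 4, 6, 12, 7, 9, 10, 11, 14, 0, 1]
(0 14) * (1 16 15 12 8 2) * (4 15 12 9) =(0 14)(1 16 12 8 2)(4 15 9) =[14, 16, 1, 3, 15, 5, 6, 7, 2, 4, 10, 11, 8, 13, 0, 9, 12]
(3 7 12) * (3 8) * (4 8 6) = (3 7 12 6 4 8) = [0, 1, 2, 7, 8, 5, 4, 12, 3, 9, 10, 11, 6]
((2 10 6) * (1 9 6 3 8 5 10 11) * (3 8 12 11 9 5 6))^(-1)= ((1 5 10 8 6 2 9 3 12 11))^(-1)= (1 11 12 3 9 2 6 8 10 5)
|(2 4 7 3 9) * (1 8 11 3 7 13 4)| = |(1 8 11 3 9 2)(4 13)| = 6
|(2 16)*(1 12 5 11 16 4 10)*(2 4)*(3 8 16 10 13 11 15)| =|(1 12 5 15 3 8 16 4 13 11 10)| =11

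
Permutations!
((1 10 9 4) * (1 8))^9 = (1 8 4 9 10)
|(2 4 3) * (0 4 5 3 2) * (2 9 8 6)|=8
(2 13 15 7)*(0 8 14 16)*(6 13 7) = (0 8 14 16)(2 7)(6 13 15) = [8, 1, 7, 3, 4, 5, 13, 2, 14, 9, 10, 11, 12, 15, 16, 6, 0]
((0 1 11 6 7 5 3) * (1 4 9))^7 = (0 5 6 1 4 3 7 11 9)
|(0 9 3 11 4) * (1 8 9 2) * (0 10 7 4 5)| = 24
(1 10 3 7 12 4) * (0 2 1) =(0 2 1 10 3 7 12 4) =[2, 10, 1, 7, 0, 5, 6, 12, 8, 9, 3, 11, 4]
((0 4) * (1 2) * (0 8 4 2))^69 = (4 8)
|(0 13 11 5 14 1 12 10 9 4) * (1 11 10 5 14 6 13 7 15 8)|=12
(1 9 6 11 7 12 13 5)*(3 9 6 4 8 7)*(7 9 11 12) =(1 6 12 13 5)(3 11)(4 8 9) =[0, 6, 2, 11, 8, 1, 12, 7, 9, 4, 10, 3, 13, 5]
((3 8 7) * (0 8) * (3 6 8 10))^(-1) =((0 10 3)(6 8 7))^(-1) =(0 3 10)(6 7 8)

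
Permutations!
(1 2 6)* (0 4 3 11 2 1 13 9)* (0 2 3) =(0 4)(2 6 13 9)(3 11) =[4, 1, 6, 11, 0, 5, 13, 7, 8, 2, 10, 3, 12, 9]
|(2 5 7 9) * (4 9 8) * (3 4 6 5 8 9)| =6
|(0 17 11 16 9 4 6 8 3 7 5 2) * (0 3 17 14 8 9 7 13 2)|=24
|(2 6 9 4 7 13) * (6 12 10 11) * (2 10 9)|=|(2 12 9 4 7 13 10 11 6)|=9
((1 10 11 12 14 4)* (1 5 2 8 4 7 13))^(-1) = ((1 10 11 12 14 7 13)(2 8 4 5))^(-1) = (1 13 7 14 12 11 10)(2 5 4 8)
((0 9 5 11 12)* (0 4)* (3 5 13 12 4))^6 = (0 11 3 13)(4 5 12 9)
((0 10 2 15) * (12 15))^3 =(0 12 10 15 2)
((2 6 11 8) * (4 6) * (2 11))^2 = (11)(2 6 4)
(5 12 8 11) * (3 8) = (3 8 11 5 12) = [0, 1, 2, 8, 4, 12, 6, 7, 11, 9, 10, 5, 3]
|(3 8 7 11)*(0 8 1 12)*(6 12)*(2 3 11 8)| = |(0 2 3 1 6 12)(7 8)| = 6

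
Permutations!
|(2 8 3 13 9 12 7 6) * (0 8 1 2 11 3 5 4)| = 28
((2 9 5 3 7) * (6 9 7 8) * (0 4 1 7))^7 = ((0 4 1 7 2)(3 8 6 9 5))^7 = (0 1 2 4 7)(3 6 5 8 9)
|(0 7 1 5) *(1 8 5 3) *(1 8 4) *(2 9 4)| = |(0 7 2 9 4 1 3 8 5)| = 9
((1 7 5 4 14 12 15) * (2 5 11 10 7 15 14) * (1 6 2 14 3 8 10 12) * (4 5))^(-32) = ((1 15 6 2 4 14)(3 8 10 7 11 12))^(-32) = (1 4 6)(2 15 14)(3 11 10)(7 8 12)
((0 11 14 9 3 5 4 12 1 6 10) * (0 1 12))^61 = (0 5 9 11 4 3 14)(1 6 10)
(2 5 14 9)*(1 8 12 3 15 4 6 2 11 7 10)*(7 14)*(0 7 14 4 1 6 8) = [7, 0, 5, 15, 8, 14, 2, 10, 12, 11, 6, 4, 3, 13, 9, 1] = (0 7 10 6 2 5 14 9 11 4 8 12 3 15 1)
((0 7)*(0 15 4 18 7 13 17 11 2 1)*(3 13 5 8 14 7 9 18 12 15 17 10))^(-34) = (18)(0 8 7 11 1 5 14 17 2)(3 10 13)(4 15 12)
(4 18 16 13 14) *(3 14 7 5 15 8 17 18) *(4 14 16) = [0, 1, 2, 16, 3, 15, 6, 5, 17, 9, 10, 11, 12, 7, 14, 8, 13, 18, 4] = (3 16 13 7 5 15 8 17 18 4)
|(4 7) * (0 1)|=2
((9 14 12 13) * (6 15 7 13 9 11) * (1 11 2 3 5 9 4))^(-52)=((1 11 6 15 7 13 2 3 5 9 14 12 4))^(-52)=(15)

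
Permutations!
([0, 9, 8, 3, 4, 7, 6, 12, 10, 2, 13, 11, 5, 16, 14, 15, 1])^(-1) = (1 16 13 10 8 2 9)(5 12 7)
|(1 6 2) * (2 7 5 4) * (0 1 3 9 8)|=|(0 1 6 7 5 4 2 3 9 8)|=10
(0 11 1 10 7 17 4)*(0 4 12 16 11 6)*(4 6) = [4, 10, 2, 3, 6, 5, 0, 17, 8, 9, 7, 1, 16, 13, 14, 15, 11, 12] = (0 4 6)(1 10 7 17 12 16 11)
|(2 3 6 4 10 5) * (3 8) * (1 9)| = |(1 9)(2 8 3 6 4 10 5)| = 14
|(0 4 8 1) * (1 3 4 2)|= |(0 2 1)(3 4 8)|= 3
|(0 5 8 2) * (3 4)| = |(0 5 8 2)(3 4)| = 4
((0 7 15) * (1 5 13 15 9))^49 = ((0 7 9 1 5 13 15))^49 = (15)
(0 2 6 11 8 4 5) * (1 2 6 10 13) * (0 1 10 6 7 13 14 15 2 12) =[7, 12, 6, 3, 5, 1, 11, 13, 4, 9, 14, 8, 0, 10, 15, 2] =(0 7 13 10 14 15 2 6 11 8 4 5 1 12)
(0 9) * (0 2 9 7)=[7, 1, 9, 3, 4, 5, 6, 0, 8, 2]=(0 7)(2 9)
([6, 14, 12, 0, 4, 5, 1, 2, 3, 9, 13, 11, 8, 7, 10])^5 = [13, 2, 6, 10, 4, 5, 7, 0, 14, 9, 8, 11, 1, 3, 12]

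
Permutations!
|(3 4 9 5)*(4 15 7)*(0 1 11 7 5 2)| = 21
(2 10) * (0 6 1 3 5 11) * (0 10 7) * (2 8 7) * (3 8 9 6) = (0 3 5 11 10 9 6 1 8 7) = [3, 8, 2, 5, 4, 11, 1, 0, 7, 6, 9, 10]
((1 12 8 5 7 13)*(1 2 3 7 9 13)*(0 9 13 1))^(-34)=(0 13 1 3 8)(2 12 7 5 9)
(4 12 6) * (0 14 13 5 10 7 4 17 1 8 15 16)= (0 14 13 5 10 7 4 12 6 17 1 8 15 16)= [14, 8, 2, 3, 12, 10, 17, 4, 15, 9, 7, 11, 6, 5, 13, 16, 0, 1]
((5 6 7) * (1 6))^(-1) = ((1 6 7 5))^(-1) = (1 5 7 6)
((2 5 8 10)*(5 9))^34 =(2 10 8 5 9) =((2 9 5 8 10))^34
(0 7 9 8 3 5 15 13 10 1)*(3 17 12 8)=(0 7 9 3 5 15 13 10 1)(8 17 12)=[7, 0, 2, 5, 4, 15, 6, 9, 17, 3, 1, 11, 8, 10, 14, 13, 16, 12]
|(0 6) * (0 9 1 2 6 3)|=|(0 3)(1 2 6 9)|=4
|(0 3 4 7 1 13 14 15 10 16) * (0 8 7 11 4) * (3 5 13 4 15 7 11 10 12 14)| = |(0 5 13 3)(1 4 10 16 8 11 15 12 14 7)| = 20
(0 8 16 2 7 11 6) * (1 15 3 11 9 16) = (0 8 1 15 3 11 6)(2 7 9 16) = [8, 15, 7, 11, 4, 5, 0, 9, 1, 16, 10, 6, 12, 13, 14, 3, 2]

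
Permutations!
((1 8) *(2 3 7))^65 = ((1 8)(2 3 7))^65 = (1 8)(2 7 3)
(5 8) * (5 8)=(8)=[0, 1, 2, 3, 4, 5, 6, 7, 8]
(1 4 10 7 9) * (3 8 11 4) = [0, 3, 2, 8, 10, 5, 6, 9, 11, 1, 7, 4] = (1 3 8 11 4 10 7 9)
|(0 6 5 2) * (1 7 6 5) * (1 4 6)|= 6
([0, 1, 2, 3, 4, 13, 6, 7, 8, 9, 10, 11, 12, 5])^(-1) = (5 13)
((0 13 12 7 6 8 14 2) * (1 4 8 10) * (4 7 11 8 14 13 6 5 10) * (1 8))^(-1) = (0 2 14 4 6)(1 11 12 13 8 10 5 7)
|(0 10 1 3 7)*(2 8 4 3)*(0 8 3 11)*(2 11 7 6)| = |(0 10 1 11)(2 3 6)(4 7 8)| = 12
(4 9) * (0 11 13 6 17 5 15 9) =(0 11 13 6 17 5 15 9 4) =[11, 1, 2, 3, 0, 15, 17, 7, 8, 4, 10, 13, 12, 6, 14, 9, 16, 5]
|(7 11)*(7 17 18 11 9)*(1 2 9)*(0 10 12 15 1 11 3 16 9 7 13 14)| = |(0 10 12 15 1 2 7 11 17 18 3 16 9 13 14)| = 15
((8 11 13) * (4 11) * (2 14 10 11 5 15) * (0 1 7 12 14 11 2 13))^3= ((0 1 7 12 14 10 2 11)(4 5 15 13 8))^3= (0 12 2 1 14 11 7 10)(4 13 5 8 15)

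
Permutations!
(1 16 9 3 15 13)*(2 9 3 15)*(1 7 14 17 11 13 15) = [0, 16, 9, 2, 4, 5, 6, 14, 8, 1, 10, 13, 12, 7, 17, 15, 3, 11] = (1 16 3 2 9)(7 14 17 11 13)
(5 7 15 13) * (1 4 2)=[0, 4, 1, 3, 2, 7, 6, 15, 8, 9, 10, 11, 12, 5, 14, 13]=(1 4 2)(5 7 15 13)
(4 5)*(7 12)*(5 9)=(4 9 5)(7 12)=[0, 1, 2, 3, 9, 4, 6, 12, 8, 5, 10, 11, 7]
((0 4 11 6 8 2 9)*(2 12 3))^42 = ((0 4 11 6 8 12 3 2 9))^42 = (0 3 6)(2 8 4)(9 12 11)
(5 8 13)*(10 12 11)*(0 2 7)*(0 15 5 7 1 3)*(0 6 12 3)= (0 2 1)(3 6 12 11 10)(5 8 13 7 15)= [2, 0, 1, 6, 4, 8, 12, 15, 13, 9, 3, 10, 11, 7, 14, 5]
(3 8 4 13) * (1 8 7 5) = (1 8 4 13 3 7 5) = [0, 8, 2, 7, 13, 1, 6, 5, 4, 9, 10, 11, 12, 3]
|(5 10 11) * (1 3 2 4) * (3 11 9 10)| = |(1 11 5 3 2 4)(9 10)| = 6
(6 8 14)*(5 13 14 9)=(5 13 14 6 8 9)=[0, 1, 2, 3, 4, 13, 8, 7, 9, 5, 10, 11, 12, 14, 6]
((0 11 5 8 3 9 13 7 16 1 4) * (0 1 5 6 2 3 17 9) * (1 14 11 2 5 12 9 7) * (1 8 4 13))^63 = ((0 2 3)(1 13 8 17 7 16 12 9)(4 14 11 6 5))^63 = (1 9 12 16 7 17 8 13)(4 6 14 5 11)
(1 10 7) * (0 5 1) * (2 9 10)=(0 5 1 2 9 10 7)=[5, 2, 9, 3, 4, 1, 6, 0, 8, 10, 7]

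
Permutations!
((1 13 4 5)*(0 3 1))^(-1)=((0 3 1 13 4 5))^(-1)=(0 5 4 13 1 3)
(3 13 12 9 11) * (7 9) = [0, 1, 2, 13, 4, 5, 6, 9, 8, 11, 10, 3, 7, 12] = (3 13 12 7 9 11)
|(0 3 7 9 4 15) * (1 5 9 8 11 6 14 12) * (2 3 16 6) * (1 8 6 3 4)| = 12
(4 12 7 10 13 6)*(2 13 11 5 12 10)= (2 13 6 4 10 11 5 12 7)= [0, 1, 13, 3, 10, 12, 4, 2, 8, 9, 11, 5, 7, 6]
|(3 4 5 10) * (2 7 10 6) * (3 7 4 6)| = 10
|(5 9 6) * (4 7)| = 6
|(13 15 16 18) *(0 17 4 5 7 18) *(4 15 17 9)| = 10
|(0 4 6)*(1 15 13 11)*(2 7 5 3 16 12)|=|(0 4 6)(1 15 13 11)(2 7 5 3 16 12)|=12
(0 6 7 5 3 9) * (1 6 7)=[7, 6, 2, 9, 4, 3, 1, 5, 8, 0]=(0 7 5 3 9)(1 6)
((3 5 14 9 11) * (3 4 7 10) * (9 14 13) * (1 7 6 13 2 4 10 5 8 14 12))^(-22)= ((1 7 5 2 4 6 13 9 11 10 3 8 14 12))^(-22)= (1 13 14 4 3 5 11)(2 10 7 9 12 6 8)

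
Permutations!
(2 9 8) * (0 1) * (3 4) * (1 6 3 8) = (0 6 3 4 8 2 9 1) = [6, 0, 9, 4, 8, 5, 3, 7, 2, 1]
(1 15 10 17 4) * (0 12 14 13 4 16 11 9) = (0 12 14 13 4 1 15 10 17 16 11 9) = [12, 15, 2, 3, 1, 5, 6, 7, 8, 0, 17, 9, 14, 4, 13, 10, 11, 16]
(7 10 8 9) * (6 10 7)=(6 10 8 9)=[0, 1, 2, 3, 4, 5, 10, 7, 9, 6, 8]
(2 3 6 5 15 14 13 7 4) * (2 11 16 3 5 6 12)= (2 5 15 14 13 7 4 11 16 3 12)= [0, 1, 5, 12, 11, 15, 6, 4, 8, 9, 10, 16, 2, 7, 13, 14, 3]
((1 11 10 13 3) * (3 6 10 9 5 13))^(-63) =(1 11 9 5 13 6 10 3)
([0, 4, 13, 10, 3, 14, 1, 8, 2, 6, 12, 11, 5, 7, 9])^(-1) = [0, 6, 8, 4, 1, 12, 9, 13, 7, 14, 3, 11, 10, 2, 5]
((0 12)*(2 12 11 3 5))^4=((0 11 3 5 2 12))^4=(0 2 3)(5 11 12)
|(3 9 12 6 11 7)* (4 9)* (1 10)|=14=|(1 10)(3 4 9 12 6 11 7)|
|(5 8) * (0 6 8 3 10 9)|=|(0 6 8 5 3 10 9)|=7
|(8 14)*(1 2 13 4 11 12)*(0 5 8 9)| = |(0 5 8 14 9)(1 2 13 4 11 12)| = 30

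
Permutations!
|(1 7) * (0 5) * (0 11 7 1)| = |(0 5 11 7)| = 4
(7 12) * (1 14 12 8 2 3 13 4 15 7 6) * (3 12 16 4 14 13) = (1 13 14 16 4 15 7 8 2 12 6) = [0, 13, 12, 3, 15, 5, 1, 8, 2, 9, 10, 11, 6, 14, 16, 7, 4]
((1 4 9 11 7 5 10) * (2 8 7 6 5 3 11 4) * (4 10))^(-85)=(1 7 6 9 2 3 5 10 8 11 4)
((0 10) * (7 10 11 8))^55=((0 11 8 7 10))^55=(11)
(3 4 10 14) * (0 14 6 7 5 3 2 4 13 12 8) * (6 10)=(0 14 2 4 6 7 5 3 13 12 8)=[14, 1, 4, 13, 6, 3, 7, 5, 0, 9, 10, 11, 8, 12, 2]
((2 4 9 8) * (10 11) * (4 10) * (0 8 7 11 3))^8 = ((0 8 2 10 3)(4 9 7 11))^8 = (11)(0 10 8 3 2)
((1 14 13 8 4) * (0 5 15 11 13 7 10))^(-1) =(0 10 7 14 1 4 8 13 11 15 5)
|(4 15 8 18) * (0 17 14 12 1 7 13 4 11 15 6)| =|(0 17 14 12 1 7 13 4 6)(8 18 11 15)| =36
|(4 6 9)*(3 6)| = |(3 6 9 4)| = 4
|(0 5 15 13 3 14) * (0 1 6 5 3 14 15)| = 8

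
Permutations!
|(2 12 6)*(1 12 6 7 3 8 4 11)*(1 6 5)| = 10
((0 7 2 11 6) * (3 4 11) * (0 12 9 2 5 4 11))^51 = ((0 7 5 4)(2 3 11 6 12 9))^51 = (0 4 5 7)(2 6)(3 12)(9 11)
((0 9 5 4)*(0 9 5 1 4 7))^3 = (9)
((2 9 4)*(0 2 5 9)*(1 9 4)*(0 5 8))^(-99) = (0 2 5 4 8)(1 9)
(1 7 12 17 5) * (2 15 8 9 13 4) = (1 7 12 17 5)(2 15 8 9 13 4) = [0, 7, 15, 3, 2, 1, 6, 12, 9, 13, 10, 11, 17, 4, 14, 8, 16, 5]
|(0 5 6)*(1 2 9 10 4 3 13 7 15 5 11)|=|(0 11 1 2 9 10 4 3 13 7 15 5 6)|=13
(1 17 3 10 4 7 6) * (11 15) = (1 17 3 10 4 7 6)(11 15) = [0, 17, 2, 10, 7, 5, 1, 6, 8, 9, 4, 15, 12, 13, 14, 11, 16, 3]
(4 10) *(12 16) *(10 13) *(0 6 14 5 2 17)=(0 6 14 5 2 17)(4 13 10)(12 16)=[6, 1, 17, 3, 13, 2, 14, 7, 8, 9, 4, 11, 16, 10, 5, 15, 12, 0]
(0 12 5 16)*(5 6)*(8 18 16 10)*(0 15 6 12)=(5 10 8 18 16 15 6)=[0, 1, 2, 3, 4, 10, 5, 7, 18, 9, 8, 11, 12, 13, 14, 6, 15, 17, 16]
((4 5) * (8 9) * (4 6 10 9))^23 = (4 8 9 10 6 5)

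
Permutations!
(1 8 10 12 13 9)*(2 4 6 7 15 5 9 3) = (1 8 10 12 13 3 2 4 6 7 15 5 9) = [0, 8, 4, 2, 6, 9, 7, 15, 10, 1, 12, 11, 13, 3, 14, 5]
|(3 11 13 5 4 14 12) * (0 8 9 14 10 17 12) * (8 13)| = 12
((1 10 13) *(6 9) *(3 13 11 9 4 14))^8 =(1 13 3 14 4 6 9 11 10)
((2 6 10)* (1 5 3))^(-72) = (10)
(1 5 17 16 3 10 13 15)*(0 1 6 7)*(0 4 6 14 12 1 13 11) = (0 13 15 14 12 1 5 17 16 3 10 11)(4 6 7) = [13, 5, 2, 10, 6, 17, 7, 4, 8, 9, 11, 0, 1, 15, 12, 14, 3, 16]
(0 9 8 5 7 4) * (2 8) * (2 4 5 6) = (0 9 4)(2 8 6)(5 7) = [9, 1, 8, 3, 0, 7, 2, 5, 6, 4]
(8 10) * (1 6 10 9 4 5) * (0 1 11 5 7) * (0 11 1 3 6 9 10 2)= (0 3 6 2)(1 9 4 7 11 5)(8 10)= [3, 9, 0, 6, 7, 1, 2, 11, 10, 4, 8, 5]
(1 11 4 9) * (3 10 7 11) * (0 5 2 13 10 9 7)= (0 5 2 13 10)(1 3 9)(4 7 11)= [5, 3, 13, 9, 7, 2, 6, 11, 8, 1, 0, 4, 12, 10]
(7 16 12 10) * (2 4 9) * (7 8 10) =(2 4 9)(7 16 12)(8 10) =[0, 1, 4, 3, 9, 5, 6, 16, 10, 2, 8, 11, 7, 13, 14, 15, 12]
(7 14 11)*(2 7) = [0, 1, 7, 3, 4, 5, 6, 14, 8, 9, 10, 2, 12, 13, 11] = (2 7 14 11)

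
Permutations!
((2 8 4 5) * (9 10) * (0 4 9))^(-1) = (0 10 9 8 2 5 4)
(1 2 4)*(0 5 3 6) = (0 5 3 6)(1 2 4) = [5, 2, 4, 6, 1, 3, 0]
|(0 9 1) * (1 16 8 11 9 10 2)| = |(0 10 2 1)(8 11 9 16)| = 4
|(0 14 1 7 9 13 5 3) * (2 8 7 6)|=|(0 14 1 6 2 8 7 9 13 5 3)|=11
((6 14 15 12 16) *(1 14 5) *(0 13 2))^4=((0 13 2)(1 14 15 12 16 6 5))^4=(0 13 2)(1 16 14 6 15 5 12)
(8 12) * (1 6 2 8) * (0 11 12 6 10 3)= (0 11 12 1 10 3)(2 8 6)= [11, 10, 8, 0, 4, 5, 2, 7, 6, 9, 3, 12, 1]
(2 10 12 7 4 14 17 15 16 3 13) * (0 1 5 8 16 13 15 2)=(0 1 5 8 16 3 15 13)(2 10 12 7 4 14 17)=[1, 5, 10, 15, 14, 8, 6, 4, 16, 9, 12, 11, 7, 0, 17, 13, 3, 2]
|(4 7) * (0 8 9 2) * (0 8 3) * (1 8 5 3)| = |(0 1 8 9 2 5 3)(4 7)| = 14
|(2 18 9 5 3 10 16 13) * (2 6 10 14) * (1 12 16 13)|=|(1 12 16)(2 18 9 5 3 14)(6 10 13)|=6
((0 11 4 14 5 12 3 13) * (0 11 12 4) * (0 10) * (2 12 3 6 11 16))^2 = ((0 3 13 16 2 12 6 11 10)(4 14 5))^2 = (0 13 2 6 10 3 16 12 11)(4 5 14)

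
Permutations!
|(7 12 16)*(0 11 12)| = 5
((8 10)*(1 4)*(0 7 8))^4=(10)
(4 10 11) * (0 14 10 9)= (0 14 10 11 4 9)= [14, 1, 2, 3, 9, 5, 6, 7, 8, 0, 11, 4, 12, 13, 10]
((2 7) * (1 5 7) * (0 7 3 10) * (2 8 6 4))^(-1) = (0 10 3 5 1 2 4 6 8 7)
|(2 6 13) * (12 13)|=|(2 6 12 13)|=4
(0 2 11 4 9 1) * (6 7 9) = (0 2 11 4 6 7 9 1) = [2, 0, 11, 3, 6, 5, 7, 9, 8, 1, 10, 4]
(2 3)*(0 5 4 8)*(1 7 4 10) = [5, 7, 3, 2, 8, 10, 6, 4, 0, 9, 1] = (0 5 10 1 7 4 8)(2 3)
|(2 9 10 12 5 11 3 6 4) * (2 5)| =|(2 9 10 12)(3 6 4 5 11)| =20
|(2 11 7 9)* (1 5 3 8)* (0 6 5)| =|(0 6 5 3 8 1)(2 11 7 9)| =12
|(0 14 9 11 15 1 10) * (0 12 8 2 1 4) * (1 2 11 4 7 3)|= |(0 14 9 4)(1 10 12 8 11 15 7 3)|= 8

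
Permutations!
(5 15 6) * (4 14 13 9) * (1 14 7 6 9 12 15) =(1 14 13 12 15 9 4 7 6 5) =[0, 14, 2, 3, 7, 1, 5, 6, 8, 4, 10, 11, 15, 12, 13, 9]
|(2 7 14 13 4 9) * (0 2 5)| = |(0 2 7 14 13 4 9 5)| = 8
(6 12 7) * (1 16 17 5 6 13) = (1 16 17 5 6 12 7 13) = [0, 16, 2, 3, 4, 6, 12, 13, 8, 9, 10, 11, 7, 1, 14, 15, 17, 5]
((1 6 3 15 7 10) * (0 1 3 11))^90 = (0 6)(1 11)(3 7)(10 15)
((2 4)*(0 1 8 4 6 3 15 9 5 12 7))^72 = (15)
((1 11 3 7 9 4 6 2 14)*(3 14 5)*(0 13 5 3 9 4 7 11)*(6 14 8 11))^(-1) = (0 1 14 4 7 9 5 13)(2 6 3)(8 11)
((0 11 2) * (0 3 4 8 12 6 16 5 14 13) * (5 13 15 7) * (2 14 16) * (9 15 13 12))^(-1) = ((0 11 14 13)(2 3 4 8 9 15 7 5 16 12 6))^(-1) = (0 13 14 11)(2 6 12 16 5 7 15 9 8 4 3)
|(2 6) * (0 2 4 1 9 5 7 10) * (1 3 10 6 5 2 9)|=9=|(0 9 2 5 7 6 4 3 10)|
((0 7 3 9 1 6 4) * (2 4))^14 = (0 2 1 3)(4 6 9 7)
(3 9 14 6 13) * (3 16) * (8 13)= (3 9 14 6 8 13 16)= [0, 1, 2, 9, 4, 5, 8, 7, 13, 14, 10, 11, 12, 16, 6, 15, 3]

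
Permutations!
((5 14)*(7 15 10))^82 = (7 15 10)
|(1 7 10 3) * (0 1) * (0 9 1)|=5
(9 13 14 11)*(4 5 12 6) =(4 5 12 6)(9 13 14 11) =[0, 1, 2, 3, 5, 12, 4, 7, 8, 13, 10, 9, 6, 14, 11]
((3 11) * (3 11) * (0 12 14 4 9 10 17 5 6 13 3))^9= (0 13 5 10 4 12 3 6 17 9 14)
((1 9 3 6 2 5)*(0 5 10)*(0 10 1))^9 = ((10)(0 5)(1 9 3 6 2))^9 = (10)(0 5)(1 2 6 3 9)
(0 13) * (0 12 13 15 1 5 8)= (0 15 1 5 8)(12 13)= [15, 5, 2, 3, 4, 8, 6, 7, 0, 9, 10, 11, 13, 12, 14, 1]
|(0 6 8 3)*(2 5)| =|(0 6 8 3)(2 5)| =4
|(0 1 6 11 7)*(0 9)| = |(0 1 6 11 7 9)| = 6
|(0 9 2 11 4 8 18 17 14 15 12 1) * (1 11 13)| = |(0 9 2 13 1)(4 8 18 17 14 15 12 11)| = 40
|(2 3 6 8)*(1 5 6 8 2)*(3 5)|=3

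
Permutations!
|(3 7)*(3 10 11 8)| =5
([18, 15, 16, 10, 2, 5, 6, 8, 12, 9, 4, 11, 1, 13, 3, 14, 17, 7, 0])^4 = (18)(1 10 17)(2 8 14)(3 16 12)(4 7 15)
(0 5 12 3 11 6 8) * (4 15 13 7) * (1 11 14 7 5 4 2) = [4, 11, 1, 14, 15, 12, 8, 2, 0, 9, 10, 6, 3, 5, 7, 13] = (0 4 15 13 5 12 3 14 7 2 1 11 6 8)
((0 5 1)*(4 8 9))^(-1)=(0 1 5)(4 9 8)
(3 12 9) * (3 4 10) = (3 12 9 4 10) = [0, 1, 2, 12, 10, 5, 6, 7, 8, 4, 3, 11, 9]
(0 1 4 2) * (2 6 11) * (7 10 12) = (0 1 4 6 11 2)(7 10 12) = [1, 4, 0, 3, 6, 5, 11, 10, 8, 9, 12, 2, 7]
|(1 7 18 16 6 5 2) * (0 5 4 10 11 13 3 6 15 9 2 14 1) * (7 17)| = 66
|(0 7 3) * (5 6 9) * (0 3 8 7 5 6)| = |(0 5)(6 9)(7 8)| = 2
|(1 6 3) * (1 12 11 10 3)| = |(1 6)(3 12 11 10)| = 4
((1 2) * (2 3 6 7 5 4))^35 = (7)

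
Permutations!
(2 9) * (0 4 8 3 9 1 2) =(0 4 8 3 9)(1 2) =[4, 2, 1, 9, 8, 5, 6, 7, 3, 0]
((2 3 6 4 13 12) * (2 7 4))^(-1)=((2 3 6)(4 13 12 7))^(-1)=(2 6 3)(4 7 12 13)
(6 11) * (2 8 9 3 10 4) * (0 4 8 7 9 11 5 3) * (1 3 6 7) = (0 4 2 1 3 10 8 11 7 9)(5 6) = [4, 3, 1, 10, 2, 6, 5, 9, 11, 0, 8, 7]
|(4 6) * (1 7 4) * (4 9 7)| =6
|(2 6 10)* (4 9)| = 6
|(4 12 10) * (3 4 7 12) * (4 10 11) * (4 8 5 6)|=|(3 10 7 12 11 8 5 6 4)|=9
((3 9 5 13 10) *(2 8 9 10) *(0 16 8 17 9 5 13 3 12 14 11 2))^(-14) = (0 13 9 17 2 11 14 12 10 3 5 8 16)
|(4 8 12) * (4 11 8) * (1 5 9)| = |(1 5 9)(8 12 11)| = 3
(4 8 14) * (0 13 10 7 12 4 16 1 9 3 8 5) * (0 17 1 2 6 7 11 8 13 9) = [9, 0, 6, 13, 5, 17, 7, 12, 14, 3, 11, 8, 4, 10, 16, 15, 2, 1] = (0 9 3 13 10 11 8 14 16 2 6 7 12 4 5 17 1)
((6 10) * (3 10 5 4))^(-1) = ((3 10 6 5 4))^(-1) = (3 4 5 6 10)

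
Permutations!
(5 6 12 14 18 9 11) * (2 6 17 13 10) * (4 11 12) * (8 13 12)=(2 6 4 11 5 17 12 14 18 9 8 13 10)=[0, 1, 6, 3, 11, 17, 4, 7, 13, 8, 2, 5, 14, 10, 18, 15, 16, 12, 9]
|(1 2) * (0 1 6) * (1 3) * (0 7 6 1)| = 2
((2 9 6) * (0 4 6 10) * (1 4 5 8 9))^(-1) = (0 10 9 8 5)(1 2 6 4)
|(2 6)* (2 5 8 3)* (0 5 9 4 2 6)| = 8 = |(0 5 8 3 6 9 4 2)|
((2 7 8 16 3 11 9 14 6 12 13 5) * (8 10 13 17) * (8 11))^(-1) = ((2 7 10 13 5)(3 8 16)(6 12 17 11 9 14))^(-1) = (2 5 13 10 7)(3 16 8)(6 14 9 11 17 12)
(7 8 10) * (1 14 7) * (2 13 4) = (1 14 7 8 10)(2 13 4) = [0, 14, 13, 3, 2, 5, 6, 8, 10, 9, 1, 11, 12, 4, 7]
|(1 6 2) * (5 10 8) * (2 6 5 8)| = 4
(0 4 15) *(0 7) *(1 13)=(0 4 15 7)(1 13)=[4, 13, 2, 3, 15, 5, 6, 0, 8, 9, 10, 11, 12, 1, 14, 7]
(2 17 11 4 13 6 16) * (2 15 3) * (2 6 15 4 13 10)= (2 17 11 13 15 3 6 16 4 10)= [0, 1, 17, 6, 10, 5, 16, 7, 8, 9, 2, 13, 12, 15, 14, 3, 4, 11]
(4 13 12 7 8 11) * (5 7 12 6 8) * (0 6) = [6, 1, 2, 3, 13, 7, 8, 5, 11, 9, 10, 4, 12, 0] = (0 6 8 11 4 13)(5 7)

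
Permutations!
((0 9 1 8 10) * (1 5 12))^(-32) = ((0 9 5 12 1 8 10))^(-32) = (0 12 10 5 8 9 1)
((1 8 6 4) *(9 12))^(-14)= (12)(1 6)(4 8)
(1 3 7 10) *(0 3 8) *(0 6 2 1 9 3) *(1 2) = [0, 8, 2, 7, 4, 5, 1, 10, 6, 3, 9] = (1 8 6)(3 7 10 9)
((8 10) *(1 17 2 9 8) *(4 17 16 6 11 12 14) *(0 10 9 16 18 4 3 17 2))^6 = ((0 10 1 18 4 2 16 6 11 12 14 3 17)(8 9))^6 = (0 16 17 2 3 4 14 18 12 1 11 10 6)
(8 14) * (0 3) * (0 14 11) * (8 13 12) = [3, 1, 2, 14, 4, 5, 6, 7, 11, 9, 10, 0, 8, 12, 13] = (0 3 14 13 12 8 11)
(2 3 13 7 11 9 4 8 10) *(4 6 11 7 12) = (2 3 13 12 4 8 10)(6 11 9) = [0, 1, 3, 13, 8, 5, 11, 7, 10, 6, 2, 9, 4, 12]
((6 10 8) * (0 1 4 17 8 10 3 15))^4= ((0 1 4 17 8 6 3 15))^4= (0 8)(1 6)(3 4)(15 17)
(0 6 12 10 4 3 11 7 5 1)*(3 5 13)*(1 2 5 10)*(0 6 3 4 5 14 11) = (0 3)(1 6 12)(2 14 11 7 13 4 10 5) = [3, 6, 14, 0, 10, 2, 12, 13, 8, 9, 5, 7, 1, 4, 11]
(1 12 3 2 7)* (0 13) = (0 13)(1 12 3 2 7) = [13, 12, 7, 2, 4, 5, 6, 1, 8, 9, 10, 11, 3, 0]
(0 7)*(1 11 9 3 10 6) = (0 7)(1 11 9 3 10 6) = [7, 11, 2, 10, 4, 5, 1, 0, 8, 3, 6, 9]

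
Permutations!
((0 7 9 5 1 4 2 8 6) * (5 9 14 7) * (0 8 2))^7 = (0 4 1 5)(6 8)(7 14)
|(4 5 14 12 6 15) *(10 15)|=|(4 5 14 12 6 10 15)|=7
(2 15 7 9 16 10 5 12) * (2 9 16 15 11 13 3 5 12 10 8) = (2 11 13 3 5 10 12 9 15 7 16 8) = [0, 1, 11, 5, 4, 10, 6, 16, 2, 15, 12, 13, 9, 3, 14, 7, 8]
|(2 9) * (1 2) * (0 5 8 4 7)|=15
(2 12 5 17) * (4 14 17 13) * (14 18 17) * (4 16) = (2 12 5 13 16 4 18 17) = [0, 1, 12, 3, 18, 13, 6, 7, 8, 9, 10, 11, 5, 16, 14, 15, 4, 2, 17]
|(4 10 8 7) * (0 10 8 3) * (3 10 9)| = 3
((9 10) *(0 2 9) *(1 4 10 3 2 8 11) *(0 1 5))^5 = ((0 8 11 5)(1 4 10)(2 9 3))^5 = (0 8 11 5)(1 10 4)(2 3 9)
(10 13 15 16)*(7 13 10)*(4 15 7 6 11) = (4 15 16 6 11)(7 13) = [0, 1, 2, 3, 15, 5, 11, 13, 8, 9, 10, 4, 12, 7, 14, 16, 6]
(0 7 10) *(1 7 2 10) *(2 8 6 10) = (0 8 6 10)(1 7) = [8, 7, 2, 3, 4, 5, 10, 1, 6, 9, 0]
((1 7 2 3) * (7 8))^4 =((1 8 7 2 3))^4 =(1 3 2 7 8)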